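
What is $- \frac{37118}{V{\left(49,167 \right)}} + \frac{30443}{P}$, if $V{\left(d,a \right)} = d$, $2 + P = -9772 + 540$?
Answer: $- \frac{344239319}{452466} \approx -760.81$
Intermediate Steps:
$P = -9234$ ($P = -2 + \left(-9772 + 540\right) = -2 - 9232 = -9234$)
$- \frac{37118}{V{\left(49,167 \right)}} + \frac{30443}{P} = - \frac{37118}{49} + \frac{30443}{-9234} = \left(-37118\right) \frac{1}{49} + 30443 \left(- \frac{1}{9234}\right) = - \frac{37118}{49} - \frac{30443}{9234} = - \frac{344239319}{452466}$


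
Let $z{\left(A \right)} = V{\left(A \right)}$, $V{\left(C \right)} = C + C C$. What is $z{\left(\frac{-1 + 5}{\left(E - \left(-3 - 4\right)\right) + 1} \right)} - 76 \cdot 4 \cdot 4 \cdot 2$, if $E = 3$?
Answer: $- \frac{294212}{121} \approx -2431.5$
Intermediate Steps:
$V{\left(C \right)} = C + C^{2}$
$z{\left(A \right)} = A \left(1 + A\right)$
$z{\left(\frac{-1 + 5}{\left(E - \left(-3 - 4\right)\right) + 1} \right)} - 76 \cdot 4 \cdot 4 \cdot 2 = \frac{-1 + 5}{\left(3 - \left(-3 - 4\right)\right) + 1} \left(1 + \frac{-1 + 5}{\left(3 - \left(-3 - 4\right)\right) + 1}\right) - 76 \cdot 4 \cdot 4 \cdot 2 = \frac{4}{\left(3 - \left(-3 - 4\right)\right) + 1} \left(1 + \frac{4}{\left(3 - \left(-3 - 4\right)\right) + 1}\right) - 76 \cdot 16 \cdot 2 = \frac{4}{\left(3 - -7\right) + 1} \left(1 + \frac{4}{\left(3 - -7\right) + 1}\right) - 2432 = \frac{4}{\left(3 + 7\right) + 1} \left(1 + \frac{4}{\left(3 + 7\right) + 1}\right) - 2432 = \frac{4}{10 + 1} \left(1 + \frac{4}{10 + 1}\right) - 2432 = \frac{4}{11} \left(1 + \frac{4}{11}\right) - 2432 = 4 \cdot \frac{1}{11} \left(1 + 4 \cdot \frac{1}{11}\right) - 2432 = \frac{4 \left(1 + \frac{4}{11}\right)}{11} - 2432 = \frac{4}{11} \cdot \frac{15}{11} - 2432 = \frac{60}{121} - 2432 = - \frac{294212}{121}$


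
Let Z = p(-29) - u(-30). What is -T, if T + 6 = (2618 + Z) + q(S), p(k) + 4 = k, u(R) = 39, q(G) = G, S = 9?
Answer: -2549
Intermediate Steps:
p(k) = -4 + k
Z = -72 (Z = (-4 - 29) - 1*39 = -33 - 39 = -72)
T = 2549 (T = -6 + ((2618 - 72) + 9) = -6 + (2546 + 9) = -6 + 2555 = 2549)
-T = -1*2549 = -2549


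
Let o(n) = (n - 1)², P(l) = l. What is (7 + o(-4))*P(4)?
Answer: 128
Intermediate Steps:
o(n) = (-1 + n)²
(7 + o(-4))*P(4) = (7 + (-1 - 4)²)*4 = (7 + (-5)²)*4 = (7 + 25)*4 = 32*4 = 128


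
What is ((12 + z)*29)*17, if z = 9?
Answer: 10353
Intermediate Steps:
((12 + z)*29)*17 = ((12 + 9)*29)*17 = (21*29)*17 = 609*17 = 10353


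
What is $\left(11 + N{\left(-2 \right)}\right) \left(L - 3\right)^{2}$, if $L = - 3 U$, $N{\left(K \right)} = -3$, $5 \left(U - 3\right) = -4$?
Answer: $\frac{18432}{25} \approx 737.28$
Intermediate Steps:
$U = \frac{11}{5}$ ($U = 3 + \frac{1}{5} \left(-4\right) = 3 - \frac{4}{5} = \frac{11}{5} \approx 2.2$)
$L = - \frac{33}{5}$ ($L = \left(-3\right) \frac{11}{5} = - \frac{33}{5} \approx -6.6$)
$\left(11 + N{\left(-2 \right)}\right) \left(L - 3\right)^{2} = \left(11 - 3\right) \left(- \frac{33}{5} - 3\right)^{2} = 8 \left(- \frac{48}{5}\right)^{2} = 8 \cdot \frac{2304}{25} = \frac{18432}{25}$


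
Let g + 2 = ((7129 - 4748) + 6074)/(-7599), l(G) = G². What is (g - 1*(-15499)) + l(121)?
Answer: 229010207/7599 ≈ 30137.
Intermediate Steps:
g = -23653/7599 (g = -2 + ((7129 - 4748) + 6074)/(-7599) = -2 + (2381 + 6074)*(-1/7599) = -2 + 8455*(-1/7599) = -2 - 8455/7599 = -23653/7599 ≈ -3.1126)
(g - 1*(-15499)) + l(121) = (-23653/7599 - 1*(-15499)) + 121² = (-23653/7599 + 15499) + 14641 = 117753248/7599 + 14641 = 229010207/7599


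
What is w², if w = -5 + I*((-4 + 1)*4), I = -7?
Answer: 6241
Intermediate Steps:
w = 79 (w = -5 - 7*(-4 + 1)*4 = -5 - (-21)*4 = -5 - 7*(-12) = -5 + 84 = 79)
w² = 79² = 6241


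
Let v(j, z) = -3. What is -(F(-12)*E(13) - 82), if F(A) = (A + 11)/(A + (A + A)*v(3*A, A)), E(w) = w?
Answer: 4933/60 ≈ 82.217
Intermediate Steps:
F(A) = -(11 + A)/(5*A) (F(A) = (A + 11)/(A + (A + A)*(-3)) = (11 + A)/(A + (2*A)*(-3)) = (11 + A)/(A - 6*A) = (11 + A)/((-5*A)) = (11 + A)*(-1/(5*A)) = -(11 + A)/(5*A))
-(F(-12)*E(13) - 82) = -(((1/5)*(-11 - 1*(-12))/(-12))*13 - 82) = -(((1/5)*(-1/12)*(-11 + 12))*13 - 82) = -(((1/5)*(-1/12)*1)*13 - 82) = -(-1/60*13 - 82) = -(-13/60 - 82) = -1*(-4933/60) = 4933/60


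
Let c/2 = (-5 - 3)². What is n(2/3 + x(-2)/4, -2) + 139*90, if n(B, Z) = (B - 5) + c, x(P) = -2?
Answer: 75799/6 ≈ 12633.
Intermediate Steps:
c = 128 (c = 2*(-5 - 3)² = 2*(-8)² = 2*64 = 128)
n(B, Z) = 123 + B (n(B, Z) = (B - 5) + 128 = (-5 + B) + 128 = 123 + B)
n(2/3 + x(-2)/4, -2) + 139*90 = (123 + (2/3 - 2/4)) + 139*90 = (123 + (2*(⅓) - 2*¼)) + 12510 = (123 + (⅔ - ½)) + 12510 = (123 + ⅙) + 12510 = 739/6 + 12510 = 75799/6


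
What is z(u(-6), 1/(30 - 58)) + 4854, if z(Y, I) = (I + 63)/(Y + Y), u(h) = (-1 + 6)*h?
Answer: 8152957/1680 ≈ 4853.0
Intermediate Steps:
u(h) = 5*h
z(Y, I) = (63 + I)/(2*Y) (z(Y, I) = (63 + I)/((2*Y)) = (63 + I)*(1/(2*Y)) = (63 + I)/(2*Y))
z(u(-6), 1/(30 - 58)) + 4854 = (63 + 1/(30 - 58))/(2*((5*(-6)))) + 4854 = (½)*(63 + 1/(-28))/(-30) + 4854 = (½)*(-1/30)*(63 - 1/28) + 4854 = (½)*(-1/30)*(1763/28) + 4854 = -1763/1680 + 4854 = 8152957/1680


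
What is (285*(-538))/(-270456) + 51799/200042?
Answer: 3723482517/4508546596 ≈ 0.82587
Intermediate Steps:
(285*(-538))/(-270456) + 51799/200042 = -153330*(-1/270456) + 51799*(1/200042) = 25555/45076 + 51799/200042 = 3723482517/4508546596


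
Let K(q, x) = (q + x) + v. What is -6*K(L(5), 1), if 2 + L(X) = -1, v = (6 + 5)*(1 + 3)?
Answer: -252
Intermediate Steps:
v = 44 (v = 11*4 = 44)
L(X) = -3 (L(X) = -2 - 1 = -3)
K(q, x) = 44 + q + x (K(q, x) = (q + x) + 44 = 44 + q + x)
-6*K(L(5), 1) = -6*(44 - 3 + 1) = -6*42 = -252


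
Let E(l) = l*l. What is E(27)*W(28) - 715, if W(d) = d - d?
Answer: -715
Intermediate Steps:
E(l) = l²
W(d) = 0
E(27)*W(28) - 715 = 27²*0 - 715 = 729*0 - 715 = 0 - 715 = -715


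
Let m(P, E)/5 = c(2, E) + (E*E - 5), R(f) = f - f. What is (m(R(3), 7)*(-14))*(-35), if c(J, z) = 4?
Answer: 117600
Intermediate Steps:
R(f) = 0
m(P, E) = -5 + 5*E² (m(P, E) = 5*(4 + (E*E - 5)) = 5*(4 + (E² - 5)) = 5*(4 + (-5 + E²)) = 5*(-1 + E²) = -5 + 5*E²)
(m(R(3), 7)*(-14))*(-35) = ((-5 + 5*7²)*(-14))*(-35) = ((-5 + 5*49)*(-14))*(-35) = ((-5 + 245)*(-14))*(-35) = (240*(-14))*(-35) = -3360*(-35) = 117600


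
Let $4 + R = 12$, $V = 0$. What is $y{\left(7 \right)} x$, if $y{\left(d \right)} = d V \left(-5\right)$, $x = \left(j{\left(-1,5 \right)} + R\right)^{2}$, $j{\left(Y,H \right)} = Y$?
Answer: $0$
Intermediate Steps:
$R = 8$ ($R = -4 + 12 = 8$)
$x = 49$ ($x = \left(-1 + 8\right)^{2} = 7^{2} = 49$)
$y{\left(d \right)} = 0$ ($y{\left(d \right)} = d 0 \left(-5\right) = 0 \left(-5\right) = 0$)
$y{\left(7 \right)} x = 0 \cdot 49 = 0$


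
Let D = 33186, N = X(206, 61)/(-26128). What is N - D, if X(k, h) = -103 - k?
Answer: -867083499/26128 ≈ -33186.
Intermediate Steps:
N = 309/26128 (N = (-103 - 1*206)/(-26128) = (-103 - 206)*(-1/26128) = -309*(-1/26128) = 309/26128 ≈ 0.011826)
N - D = 309/26128 - 1*33186 = 309/26128 - 33186 = -867083499/26128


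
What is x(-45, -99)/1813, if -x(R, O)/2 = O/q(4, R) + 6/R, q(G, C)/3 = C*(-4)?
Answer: 19/54390 ≈ 0.00034933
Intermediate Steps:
q(G, C) = -12*C (q(G, C) = 3*(C*(-4)) = 3*(-4*C) = -12*C)
x(R, O) = -12/R + O/(6*R) (x(R, O) = -2*(O/((-12*R)) + 6/R) = -2*(O*(-1/(12*R)) + 6/R) = -2*(-O/(12*R) + 6/R) = -2*(6/R - O/(12*R)) = -12/R + O/(6*R))
x(-45, -99)/1813 = ((⅙)*(-72 - 99)/(-45))/1813 = ((⅙)*(-1/45)*(-171))*(1/1813) = (19/30)*(1/1813) = 19/54390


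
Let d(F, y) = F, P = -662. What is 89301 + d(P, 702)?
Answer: 88639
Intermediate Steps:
89301 + d(P, 702) = 89301 - 662 = 88639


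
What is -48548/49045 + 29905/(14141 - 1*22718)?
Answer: -1883086921/420658965 ≈ -4.4765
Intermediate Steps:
-48548/49045 + 29905/(14141 - 1*22718) = -48548*1/49045 + 29905/(14141 - 22718) = -48548/49045 + 29905/(-8577) = -48548/49045 + 29905*(-1/8577) = -48548/49045 - 29905/8577 = -1883086921/420658965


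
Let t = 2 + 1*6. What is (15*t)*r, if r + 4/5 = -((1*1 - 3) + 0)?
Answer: 144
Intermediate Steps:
t = 8 (t = 2 + 6 = 8)
r = 6/5 (r = -4/5 - ((1*1 - 3) + 0) = -4/5 - ((1 - 3) + 0) = -4/5 - (-2 + 0) = -4/5 - 1*(-2) = -4/5 + 2 = 6/5 ≈ 1.2000)
(15*t)*r = (15*8)*(6/5) = 120*(6/5) = 144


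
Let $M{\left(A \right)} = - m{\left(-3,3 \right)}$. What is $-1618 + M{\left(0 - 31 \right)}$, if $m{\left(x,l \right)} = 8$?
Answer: $-1626$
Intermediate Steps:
$M{\left(A \right)} = -8$ ($M{\left(A \right)} = \left(-1\right) 8 = -8$)
$-1618 + M{\left(0 - 31 \right)} = -1618 - 8 = -1626$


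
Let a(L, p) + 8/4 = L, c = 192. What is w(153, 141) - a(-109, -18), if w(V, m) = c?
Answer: 303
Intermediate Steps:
w(V, m) = 192
a(L, p) = -2 + L
w(153, 141) - a(-109, -18) = 192 - (-2 - 109) = 192 - 1*(-111) = 192 + 111 = 303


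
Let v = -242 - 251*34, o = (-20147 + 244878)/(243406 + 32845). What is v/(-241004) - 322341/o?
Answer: -5365171725321527/13540267481 ≈ -3.9624e+5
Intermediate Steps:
o = 224731/276251 ≈ 0.81350
v = -8776 (v = -242 - 8534 = -8776)
v/(-241004) - 322341/o = -8776/(-241004) - 322341/224731/276251 = -8776*(-1/241004) - 322341*276251/224731 = 2194/60251 - 89047023591/224731 = -5365171725321527/13540267481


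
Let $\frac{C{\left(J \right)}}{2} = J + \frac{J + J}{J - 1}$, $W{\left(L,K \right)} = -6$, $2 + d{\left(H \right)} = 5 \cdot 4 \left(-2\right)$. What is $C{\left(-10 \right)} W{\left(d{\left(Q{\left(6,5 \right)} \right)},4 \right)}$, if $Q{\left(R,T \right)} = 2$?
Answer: $\frac{1080}{11} \approx 98.182$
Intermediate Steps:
$d{\left(H \right)} = -42$ ($d{\left(H \right)} = -2 + 5 \cdot 4 \left(-2\right) = -2 + 20 \left(-2\right) = -2 - 40 = -42$)
$C{\left(J \right)} = 2 J + \frac{4 J}{-1 + J}$ ($C{\left(J \right)} = 2 \left(J + \frac{J + J}{J - 1}\right) = 2 \left(J + \frac{2 J}{-1 + J}\right) = 2 J + \frac{4 J}{-1 + J}$)
$C{\left(-10 \right)} W{\left(d{\left(Q{\left(6,5 \right)} \right)},4 \right)} = 2 \left(-10\right) \frac{1}{-1 - 10} \left(1 - 10\right) \left(-6\right) = 2 \left(-10\right) \frac{1}{-11} \left(-9\right) \left(-6\right) = 2 \left(-10\right) \left(- \frac{1}{11}\right) \left(-9\right) \left(-6\right) = \left(- \frac{180}{11}\right) \left(-6\right) = \frac{1080}{11}$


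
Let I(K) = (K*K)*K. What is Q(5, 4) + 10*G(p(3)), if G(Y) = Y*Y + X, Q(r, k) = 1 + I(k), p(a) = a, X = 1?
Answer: 165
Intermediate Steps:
I(K) = K³ (I(K) = K²*K = K³)
Q(r, k) = 1 + k³
G(Y) = 1 + Y² (G(Y) = Y*Y + 1 = Y² + 1 = 1 + Y²)
Q(5, 4) + 10*G(p(3)) = (1 + 4³) + 10*(1 + 3²) = (1 + 64) + 10*(1 + 9) = 65 + 10*10 = 65 + 100 = 165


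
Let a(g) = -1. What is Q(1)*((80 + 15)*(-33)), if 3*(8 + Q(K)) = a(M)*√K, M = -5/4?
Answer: 26125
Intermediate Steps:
M = -5/4 (M = -5*¼ = -5/4 ≈ -1.2500)
Q(K) = -8 - √K/3 (Q(K) = -8 + (-√K)/3 = -8 - √K/3)
Q(1)*((80 + 15)*(-33)) = (-8 - √1/3)*((80 + 15)*(-33)) = (-8 - ⅓*1)*(95*(-33)) = (-8 - ⅓)*(-3135) = -25/3*(-3135) = 26125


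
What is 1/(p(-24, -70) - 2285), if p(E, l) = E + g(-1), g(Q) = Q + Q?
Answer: -1/2311 ≈ -0.00043271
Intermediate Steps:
g(Q) = 2*Q
p(E, l) = -2 + E (p(E, l) = E + 2*(-1) = E - 2 = -2 + E)
1/(p(-24, -70) - 2285) = 1/((-2 - 24) - 2285) = 1/(-26 - 2285) = 1/(-2311) = -1/2311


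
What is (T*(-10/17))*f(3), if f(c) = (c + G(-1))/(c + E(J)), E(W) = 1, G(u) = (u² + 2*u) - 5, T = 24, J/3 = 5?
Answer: 180/17 ≈ 10.588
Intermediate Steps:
J = 15 (J = 3*5 = 15)
G(u) = -5 + u² + 2*u
f(c) = (-6 + c)/(1 + c) (f(c) = (c + (-5 + (-1)² + 2*(-1)))/(c + 1) = (c + (-5 + 1 - 2))/(1 + c) = (c - 6)/(1 + c) = (-6 + c)/(1 + c))
(T*(-10/17))*f(3) = (24*(-10/17))*((-6 + 3)/(1 + 3)) = (24*(-10*1/17))*(-3/4) = (24*(-10/17))*((¼)*(-3)) = -240/17*(-¾) = 180/17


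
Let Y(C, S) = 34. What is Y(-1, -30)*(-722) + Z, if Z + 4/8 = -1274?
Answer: -51645/2 ≈ -25823.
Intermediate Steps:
Z = -2549/2 (Z = -½ - 1274 = -2549/2 ≈ -1274.5)
Y(-1, -30)*(-722) + Z = 34*(-722) - 2549/2 = -24548 - 2549/2 = -51645/2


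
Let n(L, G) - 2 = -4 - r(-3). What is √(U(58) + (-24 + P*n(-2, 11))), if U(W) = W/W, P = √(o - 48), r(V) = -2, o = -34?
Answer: I*√23 ≈ 4.7958*I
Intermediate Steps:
P = I*√82 (P = √(-34 - 48) = √(-82) = I*√82 ≈ 9.0554*I)
n(L, G) = 0 (n(L, G) = 2 + (-4 - 1*(-2)) = 2 + (-4 + 2) = 2 - 2 = 0)
U(W) = 1
√(U(58) + (-24 + P*n(-2, 11))) = √(1 + (-24 + (I*√82)*0)) = √(1 + (-24 + 0)) = √(1 - 24) = √(-23) = I*√23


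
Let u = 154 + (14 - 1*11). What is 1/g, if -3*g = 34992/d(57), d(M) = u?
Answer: -157/11664 ≈ -0.013460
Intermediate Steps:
u = 157 (u = 154 + (14 - 11) = 154 + 3 = 157)
d(M) = 157
g = -11664/157 ≈ -74.293
1/g = 1/(-11664/157) = -157/11664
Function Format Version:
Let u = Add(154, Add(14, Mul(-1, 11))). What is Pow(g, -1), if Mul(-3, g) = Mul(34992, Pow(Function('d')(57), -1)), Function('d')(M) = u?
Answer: Rational(-157, 11664) ≈ -0.013460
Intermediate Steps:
u = 157 (u = Add(154, Add(14, -11)) = Add(154, 3) = 157)
Function('d')(M) = 157
g = Rational(-11664, 157) (g = Mul(Rational(-1, 3), Mul(34992, Pow(157, -1))) = Mul(Rational(-1, 3), Mul(34992, Rational(1, 157))) = Mul(Rational(-1, 3), Rational(34992, 157)) = Rational(-11664, 157) ≈ -74.293)
Pow(g, -1) = Pow(Rational(-11664, 157), -1) = Rational(-157, 11664)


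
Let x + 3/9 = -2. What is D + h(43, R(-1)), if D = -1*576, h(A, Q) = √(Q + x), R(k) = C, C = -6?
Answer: -576 + 5*I*√3/3 ≈ -576.0 + 2.8868*I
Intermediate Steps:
x = -7/3 (x = -⅓ - 2 = -7/3 ≈ -2.3333)
R(k) = -6
h(A, Q) = √(-7/3 + Q) (h(A, Q) = √(Q - 7/3) = √(-7/3 + Q))
D = -576
D + h(43, R(-1)) = -576 + √(-21 + 9*(-6))/3 = -576 + √(-21 - 54)/3 = -576 + √(-75)/3 = -576 + (5*I*√3)/3 = -576 + 5*I*√3/3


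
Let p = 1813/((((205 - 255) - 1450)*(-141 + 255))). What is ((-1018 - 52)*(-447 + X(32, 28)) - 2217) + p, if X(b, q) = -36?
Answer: 87995401187/171000 ≈ 5.1459e+5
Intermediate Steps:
p = -1813/171000 (p = 1813/(((-50 - 1450)*114)) = 1813/((-1500*114)) = 1813/(-171000) = 1813*(-1/171000) = -1813/171000 ≈ -0.010602)
((-1018 - 52)*(-447 + X(32, 28)) - 2217) + p = ((-1018 - 52)*(-447 - 36) - 2217) - 1813/171000 = (-1070*(-483) - 2217) - 1813/171000 = (516810 - 2217) - 1813/171000 = 514593 - 1813/171000 = 87995401187/171000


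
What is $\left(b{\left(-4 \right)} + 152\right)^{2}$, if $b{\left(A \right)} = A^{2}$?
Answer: $28224$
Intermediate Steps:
$\left(b{\left(-4 \right)} + 152\right)^{2} = \left(\left(-4\right)^{2} + 152\right)^{2} = \left(16 + 152\right)^{2} = 168^{2} = 28224$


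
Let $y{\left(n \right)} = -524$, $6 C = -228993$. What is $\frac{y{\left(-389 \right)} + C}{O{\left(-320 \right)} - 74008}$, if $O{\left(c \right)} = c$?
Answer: $\frac{25793}{49552} \approx 0.52052$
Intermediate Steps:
$C = - \frac{76331}{2}$ ($C = \frac{1}{6} \left(-228993\right) = - \frac{76331}{2} \approx -38166.0$)
$\frac{y{\left(-389 \right)} + C}{O{\left(-320 \right)} - 74008} = \frac{-524 - \frac{76331}{2}}{-320 - 74008} = - \frac{77379}{2 \left(-74328\right)} = \left(- \frac{77379}{2}\right) \left(- \frac{1}{74328}\right) = \frac{25793}{49552}$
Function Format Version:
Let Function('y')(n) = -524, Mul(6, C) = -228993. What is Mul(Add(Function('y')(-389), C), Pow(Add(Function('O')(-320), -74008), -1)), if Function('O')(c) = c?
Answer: Rational(25793, 49552) ≈ 0.52052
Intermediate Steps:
C = Rational(-76331, 2) (C = Mul(Rational(1, 6), -228993) = Rational(-76331, 2) ≈ -38166.)
Mul(Add(Function('y')(-389), C), Pow(Add(Function('O')(-320), -74008), -1)) = Mul(Add(-524, Rational(-76331, 2)), Pow(Add(-320, -74008), -1)) = Mul(Rational(-77379, 2), Pow(-74328, -1)) = Mul(Rational(-77379, 2), Rational(-1, 74328)) = Rational(25793, 49552)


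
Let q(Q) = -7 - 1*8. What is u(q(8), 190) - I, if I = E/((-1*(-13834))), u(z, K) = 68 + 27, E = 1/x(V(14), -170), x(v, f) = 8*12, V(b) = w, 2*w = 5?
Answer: 126166079/1328064 ≈ 95.000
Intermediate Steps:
w = 5/2 (w = (½)*5 = 5/2 ≈ 2.5000)
V(b) = 5/2
x(v, f) = 96
q(Q) = -15 (q(Q) = -7 - 8 = -15)
E = 1/96 ≈ 0.010417
u(z, K) = 95
I = 1/1328064 (I = 1/(96*((-1*(-13834)))) = (1/96)/13834 = (1/96)*(1/13834) = 1/1328064 ≈ 7.5298e-7)
u(q(8), 190) - I = 95 - 1*1/1328064 = 95 - 1/1328064 = 126166079/1328064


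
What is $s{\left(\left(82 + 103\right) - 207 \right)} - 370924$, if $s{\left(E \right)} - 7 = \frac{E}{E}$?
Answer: $-370916$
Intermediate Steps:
$s{\left(E \right)} = 8$ ($s{\left(E \right)} = 7 + \frac{E}{E} = 7 + 1 = 8$)
$s{\left(\left(82 + 103\right) - 207 \right)} - 370924 = 8 - 370924 = -370916$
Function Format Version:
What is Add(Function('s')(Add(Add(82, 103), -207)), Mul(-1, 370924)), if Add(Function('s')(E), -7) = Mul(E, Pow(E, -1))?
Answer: -370916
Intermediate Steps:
Function('s')(E) = 8 (Function('s')(E) = Add(7, Mul(E, Pow(E, -1))) = Add(7, 1) = 8)
Add(Function('s')(Add(Add(82, 103), -207)), Mul(-1, 370924)) = Add(8, Mul(-1, 370924)) = Add(8, -370924) = -370916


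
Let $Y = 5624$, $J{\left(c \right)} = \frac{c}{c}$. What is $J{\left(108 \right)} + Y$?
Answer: $5625$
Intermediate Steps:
$J{\left(c \right)} = 1$
$J{\left(108 \right)} + Y = 1 + 5624 = 5625$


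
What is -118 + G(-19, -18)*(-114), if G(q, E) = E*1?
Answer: 1934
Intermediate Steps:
G(q, E) = E
-118 + G(-19, -18)*(-114) = -118 - 18*(-114) = -118 + 2052 = 1934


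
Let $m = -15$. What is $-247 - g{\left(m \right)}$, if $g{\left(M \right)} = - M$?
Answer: $-262$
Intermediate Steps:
$-247 - g{\left(m \right)} = -247 - \left(-1\right) \left(-15\right) = -247 - 15 = -262$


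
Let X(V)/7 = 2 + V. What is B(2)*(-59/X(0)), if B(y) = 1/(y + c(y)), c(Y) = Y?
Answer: -59/56 ≈ -1.0536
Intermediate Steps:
X(V) = 14 + 7*V (X(V) = 7*(2 + V) = 14 + 7*V)
B(y) = 1/(2*y) (B(y) = 1/(y + y) = 1/(2*y))
B(2)*(-59/X(0)) = ((½)/2)*(-59/(14 + 7*0)) = ((½)*(½))*(-59/(14 + 0)) = (-59/14)/4 = (-59*1/14)/4 = (¼)*(-59/14) = -59/56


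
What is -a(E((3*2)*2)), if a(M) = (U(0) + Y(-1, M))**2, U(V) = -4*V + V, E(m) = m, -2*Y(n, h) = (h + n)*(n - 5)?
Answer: -1089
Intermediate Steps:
Y(n, h) = -(-5 + n)*(h + n)/2 (Y(n, h) = -(h + n)*(n - 5)/2 = -(h + n)*(-5 + n)/2 = -(-5 + n)*(h + n)/2)
U(V) = -3*V
a(M) = (-3 + 3*M)**2 (a(M) = (-3*0 + (-1/2*(-1)**2 + 5*M/2 + (5/2)*(-1) - 1/2*M*(-1)))**2 = (0 + (-1/2*1 + 5*M/2 - 5/2 + M/2))**2 = (0 + (-1/2 + 5*M/2 - 5/2 + M/2))**2 = (0 + (-3 + 3*M))**2 = (-3 + 3*M)**2)
-a(E((3*2)*2)) = -9*(1 - 3*2*2)**2 = -9*(1 - 6*2)**2 = -9*(1 - 1*12)**2 = -9*(1 - 12)**2 = -9*(-11)**2 = -9*121 = -1*1089 = -1089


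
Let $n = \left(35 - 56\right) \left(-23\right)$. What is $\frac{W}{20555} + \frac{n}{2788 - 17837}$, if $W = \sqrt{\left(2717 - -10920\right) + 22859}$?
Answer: $- \frac{483}{15049} + \frac{4 \sqrt{2281}}{20555} \approx -0.022801$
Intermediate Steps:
$n = 483$ ($n = \left(-21\right) \left(-23\right) = 483$)
$W = 4 \sqrt{2281}$ ($W = \sqrt{\left(2717 + 10920\right) + 22859} = \sqrt{13637 + 22859} = \sqrt{36496} = 4 \sqrt{2281} \approx 191.04$)
$\frac{W}{20555} + \frac{n}{2788 - 17837} = \frac{4 \sqrt{2281}}{20555} + \frac{483}{2788 - 17837} = 4 \sqrt{2281} \cdot \frac{1}{20555} + \frac{483}{2788 - 17837} = \frac{4 \sqrt{2281}}{20555} + \frac{483}{-15049} = \frac{4 \sqrt{2281}}{20555} + 483 \left(- \frac{1}{15049}\right) = \frac{4 \sqrt{2281}}{20555} - \frac{483}{15049} = - \frac{483}{15049} + \frac{4 \sqrt{2281}}{20555}$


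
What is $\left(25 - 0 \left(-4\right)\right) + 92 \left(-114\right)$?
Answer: $-10463$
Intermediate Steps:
$\left(25 - 0 \left(-4\right)\right) + 92 \left(-114\right) = \left(25 - 0\right) - 10488 = \left(25 + 0\right) - 10488 = 25 - 10488 = -10463$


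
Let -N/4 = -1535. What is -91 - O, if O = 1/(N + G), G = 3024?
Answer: -833925/9164 ≈ -91.000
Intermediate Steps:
N = 6140 (N = -4*(-1535) = 6140)
O = 1/9164 (O = 1/(6140 + 3024) = 1/9164 ≈ 0.00010912)
-91 - O = -91 - 1*1/9164 = -91 - 1/9164 = -833925/9164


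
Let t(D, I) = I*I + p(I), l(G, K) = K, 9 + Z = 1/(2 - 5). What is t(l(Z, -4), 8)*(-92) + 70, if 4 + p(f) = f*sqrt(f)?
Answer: -5450 - 1472*sqrt(2) ≈ -7531.7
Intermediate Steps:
p(f) = -4 + f**(3/2) (p(f) = -4 + f*sqrt(f) = -4 + f**(3/2))
Z = -28/3 (Z = -9 + 1/(2 - 5) = -9 + 1/(-3) = -9 - 1/3 = -28/3 ≈ -9.3333)
t(D, I) = -4 + I**2 + I**(3/2) (t(D, I) = I*I + (-4 + I**(3/2)) = I**2 + (-4 + I**(3/2)) = -4 + I**2 + I**(3/2))
t(l(Z, -4), 8)*(-92) + 70 = (-4 + 8**2 + 8**(3/2))*(-92) + 70 = (-4 + 64 + 16*sqrt(2))*(-92) + 70 = (60 + 16*sqrt(2))*(-92) + 70 = (-5520 - 1472*sqrt(2)) + 70 = -5450 - 1472*sqrt(2)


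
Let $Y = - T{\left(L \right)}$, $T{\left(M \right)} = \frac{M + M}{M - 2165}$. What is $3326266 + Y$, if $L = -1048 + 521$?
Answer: $\frac{4477153509}{1346} \approx 3.3263 \cdot 10^{6}$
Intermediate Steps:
$L = -527$
$T{\left(M \right)} = \frac{2 M}{-2165 + M}$
$Y = - \frac{527}{1346}$ ($Y = - \frac{2 \left(-527\right)}{-2165 - 527} = - \frac{2 \left(-527\right)}{-2692} = - \frac{2 \left(-527\right) \left(-1\right)}{2692} = \left(-1\right) \frac{527}{1346} = - \frac{527}{1346} \approx -0.39153$)
$3326266 + Y = 3326266 - \frac{527}{1346} = \frac{4477153509}{1346}$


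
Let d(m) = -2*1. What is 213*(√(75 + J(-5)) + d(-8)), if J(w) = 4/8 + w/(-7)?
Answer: -426 + 213*√14938/14 ≈ 1433.5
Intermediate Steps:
d(m) = -2
J(w) = ½ - w/7 (J(w) = 4*(⅛) + w*(-⅐) = ½ - w/7)
213*(√(75 + J(-5)) + d(-8)) = 213*(√(75 + (½ - ⅐*(-5))) - 2) = 213*(√(75 + (½ + 5/7)) - 2) = 213*(√(75 + 17/14) - 2) = 213*(√(1067/14) - 2) = 213*(√14938/14 - 2) = 213*(-2 + √14938/14) = -426 + 213*√14938/14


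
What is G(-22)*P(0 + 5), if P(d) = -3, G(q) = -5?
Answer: 15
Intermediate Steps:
G(-22)*P(0 + 5) = -5*(-3) = 15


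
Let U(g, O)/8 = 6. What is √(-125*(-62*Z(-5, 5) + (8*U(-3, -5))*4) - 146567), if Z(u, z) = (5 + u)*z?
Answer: I*√338567 ≈ 581.87*I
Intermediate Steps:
U(g, O) = 48 (U(g, O) = 8*6 = 48)
Z(u, z) = z*(5 + u)
√(-125*(-62*Z(-5, 5) + (8*U(-3, -5))*4) - 146567) = √(-125*(-310*(5 - 5) + (8*48)*4) - 146567) = √(-125*(-310*0 + 384*4) - 146567) = √(-125*(-62*0 + 1536) - 146567) = √(-125*(0 + 1536) - 146567) = √(-125*1536 - 146567) = √(-192000 - 146567) = √(-338567) = I*√338567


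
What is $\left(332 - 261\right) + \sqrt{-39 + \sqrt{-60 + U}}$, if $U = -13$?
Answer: $71 + \sqrt{-39 + i \sqrt{73}} \approx 71.68 + 6.2819 i$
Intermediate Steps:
$\left(332 - 261\right) + \sqrt{-39 + \sqrt{-60 + U}} = \left(332 - 261\right) + \sqrt{-39 + \sqrt{-60 - 13}} = \left(332 - 261\right) + \sqrt{-39 + \sqrt{-73}} = 71 + \sqrt{-39 + i \sqrt{73}}$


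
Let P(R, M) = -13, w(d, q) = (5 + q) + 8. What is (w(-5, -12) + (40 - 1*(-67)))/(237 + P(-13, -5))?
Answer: 27/56 ≈ 0.48214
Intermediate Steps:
w(d, q) = 13 + q
(w(-5, -12) + (40 - 1*(-67)))/(237 + P(-13, -5)) = ((13 - 12) + (40 - 1*(-67)))/(237 - 13) = (1 + (40 + 67))/224 = (1 + 107)*(1/224) = 108*(1/224) = 27/56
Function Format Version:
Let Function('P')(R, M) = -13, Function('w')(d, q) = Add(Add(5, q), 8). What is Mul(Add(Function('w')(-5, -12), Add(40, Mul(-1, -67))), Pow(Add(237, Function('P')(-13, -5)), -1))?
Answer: Rational(27, 56) ≈ 0.48214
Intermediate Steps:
Function('w')(d, q) = Add(13, q)
Mul(Add(Function('w')(-5, -12), Add(40, Mul(-1, -67))), Pow(Add(237, Function('P')(-13, -5)), -1)) = Mul(Add(Add(13, -12), Add(40, Mul(-1, -67))), Pow(Add(237, -13), -1)) = Mul(Add(1, Add(40, 67)), Pow(224, -1)) = Mul(Add(1, 107), Rational(1, 224)) = Mul(108, Rational(1, 224)) = Rational(27, 56)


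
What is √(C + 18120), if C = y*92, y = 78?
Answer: 4*√1581 ≈ 159.05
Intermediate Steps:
C = 7176 (C = 78*92 = 7176)
√(C + 18120) = √(7176 + 18120) = √25296 = 4*√1581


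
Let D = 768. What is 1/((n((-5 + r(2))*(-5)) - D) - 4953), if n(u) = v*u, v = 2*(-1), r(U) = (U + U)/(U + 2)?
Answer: -1/5761 ≈ -0.00017358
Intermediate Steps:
r(U) = 2*U/(2 + U) (r(U) = (2*U)/(2 + U) = 2*U/(2 + U))
v = -2
n(u) = -2*u
1/((n((-5 + r(2))*(-5)) - D) - 4953) = 1/((-2*(-5 + 2*2/(2 + 2))*(-5) - 1*768) - 4953) = 1/((-2*(-5 + 2*2/4)*(-5) - 768) - 4953) = 1/((-2*(-5 + 2*2*(1/4))*(-5) - 768) - 4953) = 1/((-2*(-5 + 1)*(-5) - 768) - 4953) = 1/((-(-8)*(-5) - 768) - 4953) = 1/((-2*20 - 768) - 4953) = 1/((-40 - 768) - 4953) = 1/(-808 - 4953) = 1/(-5761) = -1/5761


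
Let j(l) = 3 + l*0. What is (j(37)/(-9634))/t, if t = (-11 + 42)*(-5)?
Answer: 3/1493270 ≈ 2.0090e-6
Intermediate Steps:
t = -155 (t = 31*(-5) = -155)
j(l) = 3 (j(l) = 3 + 0 = 3)
(j(37)/(-9634))/t = (3/(-9634))/(-155) = (3*(-1/9634))*(-1/155) = -3/9634*(-1/155) = 3/1493270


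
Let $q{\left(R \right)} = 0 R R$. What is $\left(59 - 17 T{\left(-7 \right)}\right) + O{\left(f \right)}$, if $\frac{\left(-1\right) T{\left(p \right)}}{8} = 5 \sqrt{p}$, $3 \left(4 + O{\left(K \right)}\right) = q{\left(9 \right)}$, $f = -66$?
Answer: $55 + 680 i \sqrt{7} \approx 55.0 + 1799.1 i$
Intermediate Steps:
$q{\left(R \right)} = 0$ ($q{\left(R \right)} = 0 R = 0$)
$O{\left(K \right)} = -4$ ($O{\left(K \right)} = -4 + \frac{1}{3} \cdot 0 = -4 + 0 = -4$)
$T{\left(p \right)} = - 40 \sqrt{p}$ ($T{\left(p \right)} = - 8 \cdot 5 \sqrt{p} = - 40 \sqrt{p}$)
$\left(59 - 17 T{\left(-7 \right)}\right) + O{\left(f \right)} = \left(59 - 17 \left(- 40 \sqrt{-7}\right)\right) - 4 = \left(59 - 17 \left(- 40 i \sqrt{7}\right)\right) - 4 = \left(59 + 680 i \sqrt{7}\right) - 4 = 55 + 680 i \sqrt{7}$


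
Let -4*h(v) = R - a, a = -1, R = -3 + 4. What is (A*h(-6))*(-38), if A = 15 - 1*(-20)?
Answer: 665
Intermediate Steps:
R = 1
A = 35 (A = 15 + 20 = 35)
h(v) = -½ (h(v) = -(1 - 1*(-1))/4 = -(1 + 1)/4 = -¼*2 = -½)
(A*h(-6))*(-38) = (35*(-½))*(-38) = -35/2*(-38) = 665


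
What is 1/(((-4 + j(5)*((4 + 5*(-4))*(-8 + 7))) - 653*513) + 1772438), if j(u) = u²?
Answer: 1/1437845 ≈ 6.9549e-7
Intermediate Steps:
1/(((-4 + j(5)*((4 + 5*(-4))*(-8 + 7))) - 653*513) + 1772438) = 1/(((-4 + 5²*((4 + 5*(-4))*(-8 + 7))) - 653*513) + 1772438) = 1/(((-4 + 25*((4 - 20)*(-1))) - 334989) + 1772438) = 1/(((-4 + 25*(-16*(-1))) - 334989) + 1772438) = 1/(((-4 + 25*16) - 334989) + 1772438) = 1/(((-4 + 400) - 334989) + 1772438) = 1/((396 - 334989) + 1772438) = 1/(-334593 + 1772438) = 1/1437845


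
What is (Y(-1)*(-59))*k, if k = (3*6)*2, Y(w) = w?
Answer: 2124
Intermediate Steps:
k = 36 (k = 18*2 = 36)
(Y(-1)*(-59))*k = -1*(-59)*36 = 59*36 = 2124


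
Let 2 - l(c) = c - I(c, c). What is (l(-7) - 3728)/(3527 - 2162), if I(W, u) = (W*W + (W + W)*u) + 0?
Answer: -3572/1365 ≈ -2.6168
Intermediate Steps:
I(W, u) = W**2 + 2*W*u (I(W, u) = (W**2 + (2*W)*u) + 0 = (W**2 + 2*W*u) + 0 = W**2 + 2*W*u)
l(c) = 2 - c + 3*c**2 (l(c) = 2 - (c - c*(c + 2*c)) = 2 - (c - c*3*c) = 2 - (c - 3*c**2) = 2 + (-c + 3*c**2) = 2 - c + 3*c**2)
(l(-7) - 3728)/(3527 - 2162) = ((2 - 1*(-7) + 3*(-7)**2) - 3728)/(3527 - 2162) = ((2 + 7 + 3*49) - 3728)/1365 = ((2 + 7 + 147) - 3728)*(1/1365) = (156 - 3728)*(1/1365) = -3572*1/1365 = -3572/1365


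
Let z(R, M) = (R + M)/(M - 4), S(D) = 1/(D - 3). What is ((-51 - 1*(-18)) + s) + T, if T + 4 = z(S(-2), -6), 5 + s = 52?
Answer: 531/50 ≈ 10.620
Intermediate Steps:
S(D) = 1/(-3 + D)
s = 47 (s = -5 + 52 = 47)
z(R, M) = (M + R)/(-4 + M)
T = -169/50 (T = -4 + (-6 + 1/(-3 - 2))/(-4 - 6) = -4 + (-6 + 1/(-5))/(-10) = -4 - (-6 - ⅕)/10 = -4 - ⅒*(-31/5) = -4 + 31/50 = -169/50 ≈ -3.3800)
((-51 - 1*(-18)) + s) + T = ((-51 - 1*(-18)) + 47) - 169/50 = ((-51 + 18) + 47) - 169/50 = (-33 + 47) - 169/50 = 14 - 169/50 = 531/50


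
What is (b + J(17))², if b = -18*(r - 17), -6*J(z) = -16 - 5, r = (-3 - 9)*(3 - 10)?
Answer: 5784025/4 ≈ 1.4460e+6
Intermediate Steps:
r = 84 (r = -12*(-7) = 84)
J(z) = 7/2 (J(z) = -(-16 - 5)/6 = -⅙*(-21) = 7/2)
b = -1206 (b = -18*(84 - 17) = -18*67 = -1206)
(b + J(17))² = (-1206 + 7/2)² = (-2405/2)² = 5784025/4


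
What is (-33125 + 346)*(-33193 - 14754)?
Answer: 1571654713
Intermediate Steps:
(-33125 + 346)*(-33193 - 14754) = -32779*(-47947) = 1571654713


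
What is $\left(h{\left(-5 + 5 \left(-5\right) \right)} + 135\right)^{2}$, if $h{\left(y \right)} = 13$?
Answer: $21904$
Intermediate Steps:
$\left(h{\left(-5 + 5 \left(-5\right) \right)} + 135\right)^{2} = \left(13 + 135\right)^{2} = 148^{2} = 21904$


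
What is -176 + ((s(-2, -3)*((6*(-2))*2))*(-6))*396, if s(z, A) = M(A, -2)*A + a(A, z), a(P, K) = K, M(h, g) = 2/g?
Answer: 56848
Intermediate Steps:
s(z, A) = z - A (s(z, A) = (2/(-2))*A + z = (2*(-1/2))*A + z = -A + z = z - A)
-176 + ((s(-2, -3)*((6*(-2))*2))*(-6))*396 = -176 + (((-2 - 1*(-3))*((6*(-2))*2))*(-6))*396 = -176 + (((-2 + 3)*(-12*2))*(-6))*396 = -176 + ((1*(-24))*(-6))*396 = -176 - 24*(-6)*396 = -176 + 144*396 = -176 + 57024 = 56848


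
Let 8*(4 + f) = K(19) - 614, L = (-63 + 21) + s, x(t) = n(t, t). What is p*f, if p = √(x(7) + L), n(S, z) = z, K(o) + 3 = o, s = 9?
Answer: -315*I*√26/4 ≈ -401.55*I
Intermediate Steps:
K(o) = -3 + o
x(t) = t
L = -33 (L = (-63 + 21) + 9 = -42 + 9 = -33)
f = -315/4 (f = -4 + ((-3 + 19) - 614)/8 = -4 + (16 - 614)/8 = -4 + (⅛)*(-598) = -4 - 299/4 = -315/4 ≈ -78.750)
p = I*√26 (p = √(7 - 33) = √(-26) = I*√26 ≈ 5.099*I)
p*f = (I*√26)*(-315/4) = -315*I*√26/4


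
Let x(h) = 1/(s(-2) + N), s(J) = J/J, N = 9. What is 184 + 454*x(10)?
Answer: 1147/5 ≈ 229.40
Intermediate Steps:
s(J) = 1
x(h) = 1/10 (x(h) = 1/(1 + 9) = 1/10)
184 + 454*x(10) = 184 + 454*(1/10) = 184 + 227/5 = 1147/5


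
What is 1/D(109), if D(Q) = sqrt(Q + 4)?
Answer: sqrt(113)/113 ≈ 0.094072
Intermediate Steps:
D(Q) = sqrt(4 + Q)
1/D(109) = 1/(sqrt(4 + 109)) = 1/(sqrt(113)) = sqrt(113)/113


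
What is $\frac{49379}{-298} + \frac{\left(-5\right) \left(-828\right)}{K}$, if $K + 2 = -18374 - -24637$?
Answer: $- \frac{102642733}{621926} \approx -165.04$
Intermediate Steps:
$K = 6261$ ($K = -2 - -6263 = -2 + \left(-18374 + 24637\right) = -2 + 6263 = 6261$)
$\frac{49379}{-298} + \frac{\left(-5\right) \left(-828\right)}{K} = \frac{49379}{-298} + \frac{\left(-5\right) \left(-828\right)}{6261} = 49379 \left(- \frac{1}{298}\right) + 4140 \cdot \frac{1}{6261} = - \frac{49379}{298} + \frac{1380}{2087} = - \frac{102642733}{621926}$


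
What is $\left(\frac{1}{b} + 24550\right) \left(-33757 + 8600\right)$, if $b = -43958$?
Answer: $- \frac{27148651992143}{43958} \approx -6.176 \cdot 10^{8}$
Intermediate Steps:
$\left(\frac{1}{b} + 24550\right) \left(-33757 + 8600\right) = \left(\frac{1}{-43958} + 24550\right) \left(-33757 + 8600\right) = \left(- \frac{1}{43958} + 24550\right) \left(-25157\right) = \frac{1079168899}{43958} \left(-25157\right) = - \frac{27148651992143}{43958}$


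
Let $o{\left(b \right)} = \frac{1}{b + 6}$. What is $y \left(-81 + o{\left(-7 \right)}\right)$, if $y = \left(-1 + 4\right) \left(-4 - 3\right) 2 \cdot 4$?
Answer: $13776$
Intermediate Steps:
$o{\left(b \right)} = \frac{1}{6 + b}$
$y = -168$ ($y = 3 \left(-7\right) 2 \cdot 4 = \left(-21\right) 2 \cdot 4 = \left(-42\right) 4 = -168$)
$y \left(-81 + o{\left(-7 \right)}\right) = - 168 \left(-81 + \frac{1}{6 - 7}\right) = - 168 \left(-81 + \frac{1}{-1}\right) = - 168 \left(-81 - 1\right) = \left(-168\right) \left(-82\right) = 13776$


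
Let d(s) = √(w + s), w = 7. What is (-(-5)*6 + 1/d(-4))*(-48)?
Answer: -1440 - 16*√3 ≈ -1467.7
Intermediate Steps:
d(s) = √(7 + s)
(-(-5)*6 + 1/d(-4))*(-48) = (-(-5)*6 + 1/(√(7 - 4)))*(-48) = (-5*(-6) + 1/(√3))*(-48) = (30 + √3/3)*(-48) = -1440 - 16*√3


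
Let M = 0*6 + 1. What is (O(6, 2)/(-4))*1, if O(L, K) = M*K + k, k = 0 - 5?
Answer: ¾ ≈ 0.75000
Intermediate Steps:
M = 1 (M = 0 + 1 = 1)
k = -5
O(L, K) = -5 + K (O(L, K) = 1*K - 5 = K - 5 = -5 + K)
(O(6, 2)/(-4))*1 = ((-5 + 2)/(-4))*1 = -3*(-¼)*1 = (¾)*1 = ¾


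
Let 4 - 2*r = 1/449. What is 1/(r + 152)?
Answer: 898/138291 ≈ 0.0064936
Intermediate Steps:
r = 1795/898 (r = 2 - ½/449 = 2 - ½*1/449 = 2 - 1/898 = 1795/898 ≈ 1.9989)
1/(r + 152) = 1/(1795/898 + 152) = 1/(138291/898) = 898/138291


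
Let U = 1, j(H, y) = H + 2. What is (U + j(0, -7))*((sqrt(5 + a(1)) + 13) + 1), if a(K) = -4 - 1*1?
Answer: 42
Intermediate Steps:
a(K) = -5 (a(K) = -4 - 1 = -5)
j(H, y) = 2 + H
(U + j(0, -7))*((sqrt(5 + a(1)) + 13) + 1) = (1 + (2 + 0))*((sqrt(5 - 5) + 13) + 1) = (1 + 2)*((sqrt(0) + 13) + 1) = 3*((0 + 13) + 1) = 3*(13 + 1) = 3*14 = 42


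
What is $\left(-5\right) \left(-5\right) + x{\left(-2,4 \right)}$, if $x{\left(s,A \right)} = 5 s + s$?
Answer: $13$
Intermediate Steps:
$x{\left(s,A \right)} = 6 s$
$\left(-5\right) \left(-5\right) + x{\left(-2,4 \right)} = \left(-5\right) \left(-5\right) + 6 \left(-2\right) = 25 - 12 = 13$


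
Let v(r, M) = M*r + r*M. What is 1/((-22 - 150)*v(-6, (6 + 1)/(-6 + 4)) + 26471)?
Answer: 1/19247 ≈ 5.1956e-5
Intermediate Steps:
v(r, M) = 2*M*r (v(r, M) = M*r + M*r = 2*M*r)
1/((-22 - 150)*v(-6, (6 + 1)/(-6 + 4)) + 26471) = 1/((-22 - 150)*(2*((6 + 1)/(-6 + 4))*(-6)) + 26471) = 1/(-344*7/(-2)*(-6) + 26471) = 1/(-344*7*(-½)*(-6) + 26471) = 1/(-344*(-7)*(-6)/2 + 26471) = 1/(-172*42 + 26471) = 1/(-7224 + 26471) = 1/19247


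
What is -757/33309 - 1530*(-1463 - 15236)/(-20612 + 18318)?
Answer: -425514516394/38205423 ≈ -11138.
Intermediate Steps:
-757/33309 - 1530*(-1463 - 15236)/(-20612 + 18318) = -757*1/33309 - 1530/((-2294/(-16699))) = -757/33309 - 1530/((-2294*(-1/16699))) = -757/33309 - 1530/2294/16699 = -757/33309 - 1530*16699/2294 = -757/33309 - 12774735/1147 = -425514516394/38205423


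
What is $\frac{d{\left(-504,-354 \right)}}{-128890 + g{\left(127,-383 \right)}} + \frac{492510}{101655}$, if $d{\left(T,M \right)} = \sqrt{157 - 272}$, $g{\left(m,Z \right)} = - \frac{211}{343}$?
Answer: $\frac{32834}{6777} - \frac{343 i \sqrt{115}}{44209481} \approx 4.8449 - 8.3201 \cdot 10^{-5} i$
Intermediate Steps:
$g{\left(m,Z \right)} = - \frac{211}{343}$ ($g{\left(m,Z \right)} = \left(-211\right) \frac{1}{343} = - \frac{211}{343}$)
$d{\left(T,M \right)} = i \sqrt{115}$ ($d{\left(T,M \right)} = \sqrt{-115} = i \sqrt{115}$)
$\frac{d{\left(-504,-354 \right)}}{-128890 + g{\left(127,-383 \right)}} + \frac{492510}{101655} = \frac{i \sqrt{115}}{-128890 - \frac{211}{343}} + \frac{492510}{101655} = \frac{i \sqrt{115}}{- \frac{44209481}{343}} + 492510 \cdot \frac{1}{101655} = i \sqrt{115} \left(- \frac{343}{44209481}\right) + \frac{32834}{6777} = - \frac{343 i \sqrt{115}}{44209481} + \frac{32834}{6777} = \frac{32834}{6777} - \frac{343 i \sqrt{115}}{44209481}$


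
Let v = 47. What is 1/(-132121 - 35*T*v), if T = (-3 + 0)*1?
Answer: -1/127186 ≈ -7.8625e-6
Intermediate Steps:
T = -3 (T = -3*1 = -3)
1/(-132121 - 35*T*v) = 1/(-132121 - 35*(-3)*47) = 1/(-132121 - (-105)*47) = 1/(-132121 - 1*(-4935)) = 1/(-132121 + 4935) = 1/(-127186) = -1/127186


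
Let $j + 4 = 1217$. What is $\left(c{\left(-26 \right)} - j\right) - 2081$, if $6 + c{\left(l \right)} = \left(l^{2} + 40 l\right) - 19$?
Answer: $-3683$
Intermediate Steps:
$j = 1213$ ($j = -4 + 1217 = 1213$)
$c{\left(l \right)} = -25 + l^{2} + 40 l$ ($c{\left(l \right)} = -6 - \left(19 - l^{2} - 40 l\right) = -6 + \left(-19 + l^{2} + 40 l\right) = -25 + l^{2} + 40 l$)
$\left(c{\left(-26 \right)} - j\right) - 2081 = \left(\left(-25 + \left(-26\right)^{2} + 40 \left(-26\right)\right) - 1213\right) - 2081 = \left(\left(-25 + 676 - 1040\right) - 1213\right) - 2081 = \left(-389 - 1213\right) - 2081 = -1602 - 2081 = -3683$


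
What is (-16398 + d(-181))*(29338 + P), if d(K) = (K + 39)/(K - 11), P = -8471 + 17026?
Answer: -19882924447/32 ≈ -6.2134e+8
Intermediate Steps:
P = 8555
d(K) = (39 + K)/(-11 + K)
(-16398 + d(-181))*(29338 + P) = (-16398 + (39 - 181)/(-11 - 181))*(29338 + 8555) = (-16398 - 142/(-192))*37893 = (-16398 - 1/192*(-142))*37893 = (-16398 + 71/96)*37893 = -1574137/96*37893 = -19882924447/32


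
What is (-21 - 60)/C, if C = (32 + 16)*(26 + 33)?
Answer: -27/944 ≈ -0.028602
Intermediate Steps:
C = 2832 (C = 48*59 = 2832)
(-21 - 60)/C = (-21 - 60)/2832 = -81*1/2832 = -27/944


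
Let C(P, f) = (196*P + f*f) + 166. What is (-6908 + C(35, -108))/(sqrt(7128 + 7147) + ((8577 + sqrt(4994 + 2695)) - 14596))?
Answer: 11782/(-6019 + sqrt(7689) + 5*sqrt(571)) ≈ -2.0272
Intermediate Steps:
C(P, f) = 166 + f**2 + 196*P (C(P, f) = (196*P + f**2) + 166 = (f**2 + 196*P) + 166 = 166 + f**2 + 196*P)
(-6908 + C(35, -108))/(sqrt(7128 + 7147) + ((8577 + sqrt(4994 + 2695)) - 14596)) = (-6908 + (166 + (-108)**2 + 196*35))/(sqrt(7128 + 7147) + ((8577 + sqrt(4994 + 2695)) - 14596)) = (-6908 + (166 + 11664 + 6860))/(sqrt(14275) + ((8577 + sqrt(7689)) - 14596)) = (-6908 + 18690)/(5*sqrt(571) + (-6019 + sqrt(7689))) = 11782/(-6019 + sqrt(7689) + 5*sqrt(571))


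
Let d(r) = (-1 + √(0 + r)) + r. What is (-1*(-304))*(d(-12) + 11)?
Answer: -608 + 608*I*√3 ≈ -608.0 + 1053.1*I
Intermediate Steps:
d(r) = -1 + r + √r (d(r) = (-1 + √r) + r = -1 + r + √r)
(-1*(-304))*(d(-12) + 11) = (-1*(-304))*((-1 - 12 + √(-12)) + 11) = 304*((-1 - 12 + 2*I*√3) + 11) = 304*((-13 + 2*I*√3) + 11) = 304*(-2 + 2*I*√3) = -608 + 608*I*√3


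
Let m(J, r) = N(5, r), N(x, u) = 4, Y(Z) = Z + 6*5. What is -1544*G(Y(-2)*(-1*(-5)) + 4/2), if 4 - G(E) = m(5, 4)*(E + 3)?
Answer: 889344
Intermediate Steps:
Y(Z) = 30 + Z (Y(Z) = Z + 30 = 30 + Z)
m(J, r) = 4
G(E) = -8 - 4*E (G(E) = 4 - 4*(E + 3) = 4 - 4*(3 + E) = 4 - (12 + 4*E) = 4 + (-12 - 4*E) = -8 - 4*E)
-1544*G(Y(-2)*(-1*(-5)) + 4/2) = -1544*(-8 - 4*((30 - 2)*(-1*(-5)) + 4/2)) = -1544*(-8 - 4*(28*5 + 4*(½))) = -1544*(-8 - 4*(140 + 2)) = -1544*(-8 - 4*142) = -1544*(-8 - 568) = -1544*(-576) = 889344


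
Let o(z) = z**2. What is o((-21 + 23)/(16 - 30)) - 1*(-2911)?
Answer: 142640/49 ≈ 2911.0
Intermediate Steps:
o((-21 + 23)/(16 - 30)) - 1*(-2911) = ((-21 + 23)/(16 - 30))**2 - 1*(-2911) = (2/(-14))**2 + 2911 = (2*(-1/14))**2 + 2911 = (-1/7)**2 + 2911 = 1/49 + 2911 = 142640/49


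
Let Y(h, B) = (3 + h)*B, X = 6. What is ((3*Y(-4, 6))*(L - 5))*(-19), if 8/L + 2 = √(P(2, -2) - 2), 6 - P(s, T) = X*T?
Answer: -342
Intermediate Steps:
P(s, T) = 6 - 6*T
Y(h, B) = B*(3 + h)
L = 4 (L = 8/(-2 + √((6 - 6*(-2)) - 2)) = 8/(-2 + √((6 + 12) - 2)) = 8/(-2 + √(18 - 2)) = 8/(-2 + √16) = 8/(-2 + 4) = 8/2 = 8*(½) = 4)
((3*Y(-4, 6))*(L - 5))*(-19) = ((3*(6*(3 - 4)))*(4 - 5))*(-19) = ((3*(6*(-1)))*(-1))*(-19) = ((3*(-6))*(-1))*(-19) = -18*(-1)*(-19) = 18*(-19) = -342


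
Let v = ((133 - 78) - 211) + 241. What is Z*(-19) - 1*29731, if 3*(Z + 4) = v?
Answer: -90580/3 ≈ -30193.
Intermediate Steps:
v = 85 (v = (55 - 211) + 241 = -156 + 241 = 85)
Z = 73/3 (Z = -4 + (⅓)*85 = -4 + 85/3 = 73/3 ≈ 24.333)
Z*(-19) - 1*29731 = (73/3)*(-19) - 1*29731 = -1387/3 - 29731 = -90580/3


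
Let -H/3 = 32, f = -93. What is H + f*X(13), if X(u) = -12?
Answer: 1020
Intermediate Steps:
H = -96 (H = -3*32 = -96)
H + f*X(13) = -96 - 93*(-12) = -96 + 1116 = 1020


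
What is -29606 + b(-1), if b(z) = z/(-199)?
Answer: -5891593/199 ≈ -29606.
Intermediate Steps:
b(z) = -z/199 (b(z) = z*(-1/199) = -z/199)
-29606 + b(-1) = -29606 - 1/199*(-1) = -29606 + 1/199 = -5891593/199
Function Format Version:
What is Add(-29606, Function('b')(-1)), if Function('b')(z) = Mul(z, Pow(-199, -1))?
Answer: Rational(-5891593, 199) ≈ -29606.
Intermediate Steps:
Function('b')(z) = Mul(Rational(-1, 199), z) (Function('b')(z) = Mul(z, Rational(-1, 199)) = Mul(Rational(-1, 199), z))
Add(-29606, Function('b')(-1)) = Add(-29606, Mul(Rational(-1, 199), -1)) = Add(-29606, Rational(1, 199)) = Rational(-5891593, 199)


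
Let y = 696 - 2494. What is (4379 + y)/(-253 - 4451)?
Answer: -2581/4704 ≈ -0.54868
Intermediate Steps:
y = -1798
(4379 + y)/(-253 - 4451) = (4379 - 1798)/(-253 - 4451) = 2581/(-4704) = 2581*(-1/4704) = -2581/4704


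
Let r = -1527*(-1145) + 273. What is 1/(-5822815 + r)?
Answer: -1/4074127 ≈ -2.4545e-7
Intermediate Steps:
r = 1748688 (r = 1748415 + 273 = 1748688)
1/(-5822815 + r) = 1/(-5822815 + 1748688) = 1/(-4074127) = -1/4074127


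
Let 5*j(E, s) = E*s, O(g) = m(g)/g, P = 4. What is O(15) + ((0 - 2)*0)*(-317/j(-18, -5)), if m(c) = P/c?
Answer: 4/225 ≈ 0.017778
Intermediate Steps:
m(c) = 4/c
O(g) = 4/g² (O(g) = (4/g)/g = 4/g²)
j(E, s) = E*s/5 (j(E, s) = (E*s)/5 = E*s/5)
O(15) + ((0 - 2)*0)*(-317/j(-18, -5)) = 4/15² + ((0 - 2)*0)*(-317/((⅕)*(-18)*(-5))) = 4*(1/225) + (-2*0)*(-317/18) = 4/225 + 0*(-317*1/18) = 4/225 + 0*(-317/18) = 4/225 + 0 = 4/225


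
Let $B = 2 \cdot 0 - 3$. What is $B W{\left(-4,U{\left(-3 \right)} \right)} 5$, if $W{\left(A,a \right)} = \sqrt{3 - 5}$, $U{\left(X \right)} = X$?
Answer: $- 15 i \sqrt{2} \approx - 21.213 i$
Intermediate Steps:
$W{\left(A,a \right)} = i \sqrt{2}$ ($W{\left(A,a \right)} = \sqrt{-2} = i \sqrt{2}$)
$B = -3$ ($B = 0 - 3 = -3$)
$B W{\left(-4,U{\left(-3 \right)} \right)} 5 = - 3 i \sqrt{2} \cdot 5 = - 15 i \sqrt{2}$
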